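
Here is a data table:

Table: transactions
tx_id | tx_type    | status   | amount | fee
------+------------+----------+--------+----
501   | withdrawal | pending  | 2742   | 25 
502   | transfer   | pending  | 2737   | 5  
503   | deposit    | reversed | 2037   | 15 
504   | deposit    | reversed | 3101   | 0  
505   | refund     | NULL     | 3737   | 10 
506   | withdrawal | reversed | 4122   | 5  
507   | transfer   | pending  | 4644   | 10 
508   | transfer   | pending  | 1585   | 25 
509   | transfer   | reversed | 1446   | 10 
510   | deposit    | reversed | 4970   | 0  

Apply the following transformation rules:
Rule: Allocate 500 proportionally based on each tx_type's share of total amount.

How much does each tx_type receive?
deposit: 162.4, refund: 60.04, transfer: 167.28, withdrawal: 110.28

Step 1: Calculate total amount = 31121
Step 2: Calculate each tx_type's proportion:
  deposit: 10108/31121 = 32.48% → 162.4
  refund: 3737/31121 = 12.01% → 60.04
  transfer: 10412/31121 = 33.46% → 167.28
  withdrawal: 6864/31121 = 22.06% → 110.28
Step 3: Verify: sum of allocations ≈ 500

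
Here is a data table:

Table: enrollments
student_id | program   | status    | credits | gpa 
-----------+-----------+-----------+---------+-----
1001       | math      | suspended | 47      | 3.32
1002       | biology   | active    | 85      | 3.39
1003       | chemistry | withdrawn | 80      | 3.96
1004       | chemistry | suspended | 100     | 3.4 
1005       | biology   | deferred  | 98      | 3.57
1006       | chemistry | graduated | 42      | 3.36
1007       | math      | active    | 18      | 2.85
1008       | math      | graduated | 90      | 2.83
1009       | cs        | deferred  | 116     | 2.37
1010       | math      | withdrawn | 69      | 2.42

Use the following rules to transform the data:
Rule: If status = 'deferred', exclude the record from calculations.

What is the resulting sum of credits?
531

Step 1: Identify records where status = 'deferred'
Step 2: The excluded records sum to 214
Step 3: Original total credits = 745
Step 4: Remaining total = 745 - 214 = 531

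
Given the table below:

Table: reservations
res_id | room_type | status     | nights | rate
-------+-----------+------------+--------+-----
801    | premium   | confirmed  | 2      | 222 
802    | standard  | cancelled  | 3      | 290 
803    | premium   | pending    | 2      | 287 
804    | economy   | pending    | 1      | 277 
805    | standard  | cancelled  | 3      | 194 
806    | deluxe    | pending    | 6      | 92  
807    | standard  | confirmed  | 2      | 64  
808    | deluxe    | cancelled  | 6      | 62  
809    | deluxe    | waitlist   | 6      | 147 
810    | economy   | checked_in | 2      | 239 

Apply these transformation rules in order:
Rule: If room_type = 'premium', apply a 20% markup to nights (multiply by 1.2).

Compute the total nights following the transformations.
33.8

Step 1: Records with room_type = 'premium' have total nights = 4
Step 2: Apply multiplier: 4 × 1.2 = 4.8
Step 3: Other records total: 29
Step 4: Final sum = 4.8 + 29 = 33.8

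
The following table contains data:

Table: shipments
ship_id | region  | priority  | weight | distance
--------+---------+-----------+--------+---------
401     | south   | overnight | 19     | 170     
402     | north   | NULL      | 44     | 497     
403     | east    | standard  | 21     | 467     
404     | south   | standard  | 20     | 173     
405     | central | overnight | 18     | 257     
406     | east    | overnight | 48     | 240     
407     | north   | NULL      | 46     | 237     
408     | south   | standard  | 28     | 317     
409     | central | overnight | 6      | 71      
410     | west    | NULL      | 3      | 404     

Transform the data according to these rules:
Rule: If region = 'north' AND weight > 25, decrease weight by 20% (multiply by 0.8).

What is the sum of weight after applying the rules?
235.0

Step 1: Find records where region = 'north' AND weight > 25
Step 2: 2 records match, summing to 90
Step 3: After multiplier: 90 × 0.8 = 72.0
Step 4: Unaffected records sum: 163
Step 5: Final sum = 72.0 + 163 = 235.0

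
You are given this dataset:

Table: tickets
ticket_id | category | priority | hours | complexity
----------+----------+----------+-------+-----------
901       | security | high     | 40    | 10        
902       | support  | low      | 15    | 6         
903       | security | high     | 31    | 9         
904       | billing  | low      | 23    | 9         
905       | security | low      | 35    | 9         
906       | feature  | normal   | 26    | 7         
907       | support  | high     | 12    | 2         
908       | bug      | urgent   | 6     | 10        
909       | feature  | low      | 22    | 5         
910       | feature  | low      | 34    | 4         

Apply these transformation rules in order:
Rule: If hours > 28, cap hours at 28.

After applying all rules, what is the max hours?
28

Step 1: Original maximum hours = 40
Step 2: Apply cap at 28
Step 3: 4 records had hours > 28 and were capped
Step 4: Maximum after transformation = 28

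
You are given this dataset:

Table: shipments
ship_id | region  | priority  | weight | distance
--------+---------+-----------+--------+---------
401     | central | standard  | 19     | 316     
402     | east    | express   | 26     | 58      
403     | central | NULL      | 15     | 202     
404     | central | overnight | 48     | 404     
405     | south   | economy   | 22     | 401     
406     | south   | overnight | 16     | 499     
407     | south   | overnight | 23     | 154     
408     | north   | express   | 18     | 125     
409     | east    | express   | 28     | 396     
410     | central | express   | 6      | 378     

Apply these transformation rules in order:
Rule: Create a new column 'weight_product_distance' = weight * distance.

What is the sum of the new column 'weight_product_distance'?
65888

Step 1: For each record, compute weight * distance
Example calculations:
  19 * 316 = 6004
  26 * 58 = 1508
  15 * 202 = 3030
  ...
Step 2: Sum all derived values
Step 3: Total = 65888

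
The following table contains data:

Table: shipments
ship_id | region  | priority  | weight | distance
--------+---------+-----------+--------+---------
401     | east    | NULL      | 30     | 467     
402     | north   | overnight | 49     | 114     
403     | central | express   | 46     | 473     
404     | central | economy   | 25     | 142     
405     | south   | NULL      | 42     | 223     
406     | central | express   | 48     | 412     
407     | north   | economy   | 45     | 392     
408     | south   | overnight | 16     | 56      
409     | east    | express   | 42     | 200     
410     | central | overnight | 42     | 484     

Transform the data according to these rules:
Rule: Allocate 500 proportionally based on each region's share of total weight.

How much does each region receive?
central: 209.09, east: 93.51, north: 122.08, south: 75.32

Step 1: Calculate total weight = 385
Step 2: Calculate each region's proportion:
  central: 161/385 = 41.82% → 209.09
  east: 72/385 = 18.70% → 93.51
  north: 94/385 = 24.42% → 122.08
  south: 58/385 = 15.06% → 75.32
Step 3: Verify: sum of allocations ≈ 500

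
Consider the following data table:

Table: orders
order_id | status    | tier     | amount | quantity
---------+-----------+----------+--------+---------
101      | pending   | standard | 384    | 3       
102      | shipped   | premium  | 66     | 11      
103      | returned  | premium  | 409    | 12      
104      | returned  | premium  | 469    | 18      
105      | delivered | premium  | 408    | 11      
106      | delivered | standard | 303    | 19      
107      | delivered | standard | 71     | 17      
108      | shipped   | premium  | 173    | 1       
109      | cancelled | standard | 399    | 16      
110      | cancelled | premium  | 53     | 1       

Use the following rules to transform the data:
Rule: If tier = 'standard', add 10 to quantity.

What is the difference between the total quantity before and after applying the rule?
40

Step 1: Original sum of quantity = 109
Step 2: 4 records have tier = 'standard'
Step 3: Each affected record changes by 10
Step 4: Total change = 4 × 10 = 40
Step 5: New sum = 109 + 40 = 149
Step 6: Difference = |149 - 109| = 40
        (Sum increased by 40)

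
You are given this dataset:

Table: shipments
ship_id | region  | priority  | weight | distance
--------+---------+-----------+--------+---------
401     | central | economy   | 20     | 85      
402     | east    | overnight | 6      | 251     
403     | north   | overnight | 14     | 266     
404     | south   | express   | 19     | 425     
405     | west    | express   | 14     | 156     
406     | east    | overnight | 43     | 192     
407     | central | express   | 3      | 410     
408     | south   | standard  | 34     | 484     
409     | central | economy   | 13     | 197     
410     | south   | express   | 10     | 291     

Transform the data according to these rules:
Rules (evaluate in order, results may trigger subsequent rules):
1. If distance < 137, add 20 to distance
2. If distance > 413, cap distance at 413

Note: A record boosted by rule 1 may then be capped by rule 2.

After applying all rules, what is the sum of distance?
2694

Step 1: Apply rule 1 to records with distance < 137
  - 1 records get bonus of 20
  - Of these, 0 records then exceed 413 and get capped
Step 2: Apply rule 2 to records with distance > 413
  - 2 records (original) are capped
Step 3: Calculate final sum = 2694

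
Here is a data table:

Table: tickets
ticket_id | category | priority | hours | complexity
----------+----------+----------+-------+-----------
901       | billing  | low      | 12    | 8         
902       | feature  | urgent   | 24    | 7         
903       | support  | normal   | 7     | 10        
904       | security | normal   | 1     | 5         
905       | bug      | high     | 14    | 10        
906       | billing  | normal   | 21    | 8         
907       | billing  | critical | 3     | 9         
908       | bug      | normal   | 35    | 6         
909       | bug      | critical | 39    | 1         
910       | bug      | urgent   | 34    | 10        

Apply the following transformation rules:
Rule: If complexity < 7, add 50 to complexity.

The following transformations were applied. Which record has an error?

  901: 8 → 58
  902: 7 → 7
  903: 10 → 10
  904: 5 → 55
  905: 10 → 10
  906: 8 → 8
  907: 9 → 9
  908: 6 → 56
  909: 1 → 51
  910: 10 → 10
Record 901 has an error. The correct transformed value should be 8, not 58.

Step 1: Check each record against the rule
Step 2: Record 901 has complexity = 8
Step 3: Since 8 >= 7, the bonus should not have been applied
Step 4: Correct value = 8, but claimed value = 58
Conclusion: Record 901 has the error.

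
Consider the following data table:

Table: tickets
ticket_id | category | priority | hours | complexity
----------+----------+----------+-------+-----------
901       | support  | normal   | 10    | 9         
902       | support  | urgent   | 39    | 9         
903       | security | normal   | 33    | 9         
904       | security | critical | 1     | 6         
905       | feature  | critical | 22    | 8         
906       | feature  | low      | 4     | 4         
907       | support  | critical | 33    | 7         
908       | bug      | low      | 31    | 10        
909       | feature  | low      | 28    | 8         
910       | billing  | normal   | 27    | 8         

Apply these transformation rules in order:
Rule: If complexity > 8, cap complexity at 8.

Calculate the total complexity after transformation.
73

Step 1: 4 records have complexity > 8
Step 2: These records originally summed to 37
Step 3: After capping: 4 × 8 = 32
Step 4: Unaffected records sum: 41
Step 5: Final sum = 32 + 41 = 73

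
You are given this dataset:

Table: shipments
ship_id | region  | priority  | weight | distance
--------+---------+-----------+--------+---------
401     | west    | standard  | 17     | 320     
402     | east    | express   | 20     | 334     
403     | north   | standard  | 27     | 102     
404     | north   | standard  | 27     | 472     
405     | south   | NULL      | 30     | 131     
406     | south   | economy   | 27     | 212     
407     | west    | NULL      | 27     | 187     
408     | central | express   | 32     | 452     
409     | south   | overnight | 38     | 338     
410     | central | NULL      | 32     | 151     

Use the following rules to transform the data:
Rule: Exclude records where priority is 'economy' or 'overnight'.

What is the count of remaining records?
8

Step 1: Count records to exclude
  - 1 (economy) + 1 (overnight) = 2 records
Step 2: Total records: 10
Step 3: Remaining = 10 - 2 = 8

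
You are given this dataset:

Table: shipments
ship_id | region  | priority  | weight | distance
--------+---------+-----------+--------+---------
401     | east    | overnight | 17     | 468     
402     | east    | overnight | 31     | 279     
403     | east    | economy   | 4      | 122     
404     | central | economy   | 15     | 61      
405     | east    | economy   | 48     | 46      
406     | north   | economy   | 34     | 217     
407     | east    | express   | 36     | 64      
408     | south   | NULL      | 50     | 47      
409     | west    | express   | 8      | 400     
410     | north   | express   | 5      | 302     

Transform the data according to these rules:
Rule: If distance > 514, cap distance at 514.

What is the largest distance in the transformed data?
468

Step 1: Original maximum distance = 468
Step 2: Check cap of 514 against maximum
Step 3: No records exceed the cap (max 468 <= cap 514), so no capping applies
Step 4: Maximum after transformation = 468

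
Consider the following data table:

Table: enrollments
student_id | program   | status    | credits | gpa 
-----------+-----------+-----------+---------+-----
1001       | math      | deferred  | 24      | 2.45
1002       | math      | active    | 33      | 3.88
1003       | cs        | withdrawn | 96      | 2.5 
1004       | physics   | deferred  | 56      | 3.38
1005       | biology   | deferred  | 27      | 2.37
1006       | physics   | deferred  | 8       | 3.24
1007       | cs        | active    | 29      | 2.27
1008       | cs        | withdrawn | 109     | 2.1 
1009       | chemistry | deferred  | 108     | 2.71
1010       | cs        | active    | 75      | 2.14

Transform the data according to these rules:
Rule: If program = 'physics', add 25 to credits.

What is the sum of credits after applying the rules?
615

Step 1: Count records where program = 'physics': 2
Step 2: Total bonus added: 2 × 25 = 50
Step 3: Original sum of credits: 565
Step 4: Final sum = 565 + 50 = 615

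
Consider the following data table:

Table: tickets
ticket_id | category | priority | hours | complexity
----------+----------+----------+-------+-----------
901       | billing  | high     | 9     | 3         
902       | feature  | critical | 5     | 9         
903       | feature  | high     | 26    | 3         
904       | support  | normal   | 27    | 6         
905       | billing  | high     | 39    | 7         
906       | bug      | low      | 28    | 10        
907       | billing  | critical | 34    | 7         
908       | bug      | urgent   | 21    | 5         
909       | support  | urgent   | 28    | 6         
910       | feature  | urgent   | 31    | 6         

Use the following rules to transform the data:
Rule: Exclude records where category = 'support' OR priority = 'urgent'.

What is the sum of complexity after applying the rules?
39

Step 1: Find records where category = 'support' OR priority = 'urgent'
Step 2: 4 records match, summing to 23
Step 3: Original sum: 62
Step 4: Remaining sum = 62 - 23 = 39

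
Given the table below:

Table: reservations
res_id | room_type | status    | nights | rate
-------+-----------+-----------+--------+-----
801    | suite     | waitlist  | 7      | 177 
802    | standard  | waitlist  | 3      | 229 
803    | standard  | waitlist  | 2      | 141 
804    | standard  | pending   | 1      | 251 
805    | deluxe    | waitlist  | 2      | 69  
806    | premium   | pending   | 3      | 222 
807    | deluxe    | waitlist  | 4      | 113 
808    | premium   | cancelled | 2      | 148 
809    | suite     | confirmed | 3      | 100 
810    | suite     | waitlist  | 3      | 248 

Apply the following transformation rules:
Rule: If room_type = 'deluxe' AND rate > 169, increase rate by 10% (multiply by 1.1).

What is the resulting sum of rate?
1698

Step 1: Find records where room_type = 'deluxe' AND rate > 169
Step 2: 0 records match, summing to 0
Step 3: After multiplier: 0 × 1.1 = 0.0
Step 4: Unaffected records sum: 1698
Step 5: Final sum = 0.0 + 1698 = 1698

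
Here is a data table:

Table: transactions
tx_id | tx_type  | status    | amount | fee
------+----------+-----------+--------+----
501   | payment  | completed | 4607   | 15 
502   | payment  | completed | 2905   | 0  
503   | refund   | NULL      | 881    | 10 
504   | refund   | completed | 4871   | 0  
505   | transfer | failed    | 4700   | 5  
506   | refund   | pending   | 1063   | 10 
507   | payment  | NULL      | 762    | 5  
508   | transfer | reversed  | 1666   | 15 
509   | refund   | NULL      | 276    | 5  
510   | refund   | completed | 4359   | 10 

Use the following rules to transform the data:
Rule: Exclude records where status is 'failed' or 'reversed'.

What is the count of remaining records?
8

Step 1: Count records to exclude
  - 1 (failed) + 1 (reversed) = 2 records
Step 2: Total records: 10
Step 3: Remaining = 10 - 2 = 8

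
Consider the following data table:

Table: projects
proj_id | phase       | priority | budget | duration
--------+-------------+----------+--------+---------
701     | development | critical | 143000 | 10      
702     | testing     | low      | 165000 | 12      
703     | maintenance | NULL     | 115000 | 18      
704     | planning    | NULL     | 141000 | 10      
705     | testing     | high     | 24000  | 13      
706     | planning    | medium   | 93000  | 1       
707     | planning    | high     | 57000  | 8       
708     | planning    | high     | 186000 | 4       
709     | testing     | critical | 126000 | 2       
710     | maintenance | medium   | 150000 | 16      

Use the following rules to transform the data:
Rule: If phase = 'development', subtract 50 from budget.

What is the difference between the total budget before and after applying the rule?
50

Step 1: Original sum of budget = 1200000
Step 2: 1 records have phase = 'development'
Step 3: Each affected record changes by -50
Step 4: Total change = 1 × -50 = -50
Step 5: New sum = 1200000 + -50 = 1199950
Step 6: Difference = |1199950 - 1200000| = 50
        (Sum decreased by 50)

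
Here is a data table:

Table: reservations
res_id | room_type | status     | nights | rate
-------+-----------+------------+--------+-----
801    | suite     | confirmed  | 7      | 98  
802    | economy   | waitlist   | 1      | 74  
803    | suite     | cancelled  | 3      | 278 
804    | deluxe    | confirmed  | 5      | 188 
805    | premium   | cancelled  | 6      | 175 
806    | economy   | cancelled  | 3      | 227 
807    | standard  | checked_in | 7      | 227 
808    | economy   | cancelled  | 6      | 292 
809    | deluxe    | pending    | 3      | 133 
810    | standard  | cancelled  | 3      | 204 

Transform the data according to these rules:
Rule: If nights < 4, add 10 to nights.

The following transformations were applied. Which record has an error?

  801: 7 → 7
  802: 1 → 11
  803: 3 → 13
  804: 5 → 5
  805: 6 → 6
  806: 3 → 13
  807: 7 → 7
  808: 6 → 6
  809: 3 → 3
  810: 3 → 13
Record 809 has an error. The correct transformed value should be 13, not 3.

Step 1: Check each record against the rule
Step 2: Record 809 has nights = 3
Step 3: Since 3 < 4, the bonus should have been applied
Step 4: Correct value = 13, but claimed value = 3
Conclusion: Record 809 has the error.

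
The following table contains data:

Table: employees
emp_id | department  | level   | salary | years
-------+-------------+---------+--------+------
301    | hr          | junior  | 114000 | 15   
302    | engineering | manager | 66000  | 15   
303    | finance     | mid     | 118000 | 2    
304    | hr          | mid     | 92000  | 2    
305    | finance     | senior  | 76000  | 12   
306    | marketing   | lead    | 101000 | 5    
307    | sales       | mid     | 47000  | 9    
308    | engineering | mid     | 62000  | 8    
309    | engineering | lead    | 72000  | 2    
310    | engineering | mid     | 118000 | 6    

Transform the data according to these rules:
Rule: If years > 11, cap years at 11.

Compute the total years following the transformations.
67

Step 1: 3 records have years > 11
Step 2: These records originally summed to 42
Step 3: After capping: 3 × 11 = 33
Step 4: Unaffected records sum: 34
Step 5: Final sum = 33 + 34 = 67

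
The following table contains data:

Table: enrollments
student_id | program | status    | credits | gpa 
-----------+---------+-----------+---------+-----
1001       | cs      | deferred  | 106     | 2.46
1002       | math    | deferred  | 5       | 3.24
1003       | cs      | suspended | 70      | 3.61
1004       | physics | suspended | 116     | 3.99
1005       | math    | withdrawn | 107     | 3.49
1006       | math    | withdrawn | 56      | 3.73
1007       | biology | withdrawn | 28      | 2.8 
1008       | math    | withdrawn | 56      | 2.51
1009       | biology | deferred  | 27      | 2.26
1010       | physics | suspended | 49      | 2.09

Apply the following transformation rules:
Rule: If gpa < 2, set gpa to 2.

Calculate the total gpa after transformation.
30.18

Step 1: 0 records have gpa < 2
Step 2: These records originally summed to 0
Step 3: After setting to minimum: 0 × 2 = 0
Step 4: Unaffected records sum: 30.18
Step 5: Final sum = 0 + 30.18 = 30.18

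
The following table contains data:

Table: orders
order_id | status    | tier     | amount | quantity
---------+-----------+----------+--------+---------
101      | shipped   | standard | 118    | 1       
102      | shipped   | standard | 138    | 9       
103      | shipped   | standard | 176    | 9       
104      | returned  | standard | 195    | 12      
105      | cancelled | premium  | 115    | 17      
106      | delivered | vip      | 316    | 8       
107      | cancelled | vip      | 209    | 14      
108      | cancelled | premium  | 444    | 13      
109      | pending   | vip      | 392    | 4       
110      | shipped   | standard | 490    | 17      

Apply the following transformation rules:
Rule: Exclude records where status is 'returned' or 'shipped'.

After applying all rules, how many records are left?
5

Step 1: Count records to exclude
  - 1 (returned) + 4 (shipped) = 5 records
Step 2: Total records: 10
Step 3: Remaining = 10 - 5 = 5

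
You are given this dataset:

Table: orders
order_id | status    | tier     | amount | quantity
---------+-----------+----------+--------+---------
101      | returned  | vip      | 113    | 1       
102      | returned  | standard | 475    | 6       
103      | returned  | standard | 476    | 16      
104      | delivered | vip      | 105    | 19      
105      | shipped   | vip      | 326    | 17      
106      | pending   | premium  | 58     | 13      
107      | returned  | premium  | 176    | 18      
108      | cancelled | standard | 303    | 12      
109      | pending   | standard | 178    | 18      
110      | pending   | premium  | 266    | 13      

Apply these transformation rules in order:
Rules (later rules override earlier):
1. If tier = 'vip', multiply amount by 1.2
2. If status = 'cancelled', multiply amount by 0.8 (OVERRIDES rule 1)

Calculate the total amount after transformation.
2524.2

Step 1: Rule 2 takes priority for records with status = 'cancelled'
  - 1 records: 303 × 0.8 = 242.4
Step 2: Rule 1 applies to remaining records with tier = 'vip'
  - 3 records: 544 × 1.2 = 652.8
Step 3: Other records unchanged: 1629
Step 4: Final sum = 242.4 + 652.8 + 1629 = 2524.2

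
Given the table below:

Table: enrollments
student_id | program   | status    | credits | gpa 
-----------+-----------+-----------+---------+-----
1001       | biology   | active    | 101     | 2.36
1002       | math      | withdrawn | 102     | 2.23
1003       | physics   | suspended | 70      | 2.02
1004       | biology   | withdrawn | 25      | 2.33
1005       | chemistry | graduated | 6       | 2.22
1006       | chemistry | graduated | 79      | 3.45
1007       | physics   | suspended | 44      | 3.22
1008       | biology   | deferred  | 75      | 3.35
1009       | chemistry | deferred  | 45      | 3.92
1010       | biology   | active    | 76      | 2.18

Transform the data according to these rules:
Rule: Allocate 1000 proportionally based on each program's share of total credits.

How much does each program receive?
biology: 444.62, chemistry: 208.67, math: 163.72, physics: 182.99

Step 1: Calculate total credits = 623
Step 2: Calculate each program's proportion:
  biology: 277/623 = 44.46% → 444.62
  chemistry: 130/623 = 20.87% → 208.67
  math: 102/623 = 16.37% → 163.72
  physics: 114/623 = 18.30% → 182.99
Step 3: Verify: sum of allocations ≈ 1000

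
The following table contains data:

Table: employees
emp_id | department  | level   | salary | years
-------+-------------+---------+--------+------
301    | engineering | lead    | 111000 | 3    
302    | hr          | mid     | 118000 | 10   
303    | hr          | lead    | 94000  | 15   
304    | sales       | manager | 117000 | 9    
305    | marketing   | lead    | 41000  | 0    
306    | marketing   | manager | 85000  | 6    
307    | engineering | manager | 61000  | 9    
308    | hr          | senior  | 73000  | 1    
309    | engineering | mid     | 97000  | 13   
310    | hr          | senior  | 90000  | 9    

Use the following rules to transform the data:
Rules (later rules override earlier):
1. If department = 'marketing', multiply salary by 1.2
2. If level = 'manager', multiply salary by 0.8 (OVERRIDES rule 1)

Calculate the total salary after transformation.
842600.0

Step 1: Rule 2 takes priority for records with level = 'manager'
  - 3 records: 263000 × 0.8 = 210400.0
Step 2: Rule 1 applies to remaining records with department = 'marketing'
  - 1 records: 41000 × 1.2 = 49200.0
Step 3: Other records unchanged: 583000
Step 4: Final sum = 210400.0 + 49200.0 + 583000 = 842600.0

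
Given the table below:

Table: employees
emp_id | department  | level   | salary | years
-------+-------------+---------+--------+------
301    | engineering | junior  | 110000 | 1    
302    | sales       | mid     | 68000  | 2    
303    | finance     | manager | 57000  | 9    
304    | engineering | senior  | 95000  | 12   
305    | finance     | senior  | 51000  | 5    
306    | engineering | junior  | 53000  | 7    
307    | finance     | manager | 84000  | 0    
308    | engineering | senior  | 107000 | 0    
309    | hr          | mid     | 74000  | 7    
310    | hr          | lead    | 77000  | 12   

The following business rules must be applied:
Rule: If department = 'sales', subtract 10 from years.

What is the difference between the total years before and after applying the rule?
10

Step 1: Original sum of years = 55
Step 2: 1 records have department = 'sales'
Step 3: Each affected record changes by -10
Step 4: Total change = 1 × -10 = -10
Step 5: New sum = 55 + -10 = 45
Step 6: Difference = |45 - 55| = 10
        (Sum decreased by 10)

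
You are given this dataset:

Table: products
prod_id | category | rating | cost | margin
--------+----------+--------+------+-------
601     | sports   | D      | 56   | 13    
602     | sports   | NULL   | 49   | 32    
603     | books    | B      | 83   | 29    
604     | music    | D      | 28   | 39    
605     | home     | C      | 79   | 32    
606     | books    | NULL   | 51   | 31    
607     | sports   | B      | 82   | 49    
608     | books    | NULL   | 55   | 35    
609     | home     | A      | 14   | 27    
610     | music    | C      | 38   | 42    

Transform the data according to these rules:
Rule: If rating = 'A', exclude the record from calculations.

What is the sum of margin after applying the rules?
302

Step 1: Identify records where rating = 'A'
Step 2: The excluded records sum to 27
Step 3: Original total margin = 329
Step 4: Remaining total = 329 - 27 = 302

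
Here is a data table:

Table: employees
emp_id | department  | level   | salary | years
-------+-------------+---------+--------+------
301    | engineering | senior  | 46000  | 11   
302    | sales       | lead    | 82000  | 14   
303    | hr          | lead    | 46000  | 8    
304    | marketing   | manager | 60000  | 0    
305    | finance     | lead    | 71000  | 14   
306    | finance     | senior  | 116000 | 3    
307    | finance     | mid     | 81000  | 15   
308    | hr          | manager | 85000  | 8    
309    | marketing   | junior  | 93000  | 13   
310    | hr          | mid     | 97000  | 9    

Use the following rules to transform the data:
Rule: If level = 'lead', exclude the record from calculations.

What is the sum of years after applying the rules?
59

Step 1: Identify records where level = 'lead'
Step 2: The excluded records sum to 36
Step 3: Original total years = 95
Step 4: Remaining total = 95 - 36 = 59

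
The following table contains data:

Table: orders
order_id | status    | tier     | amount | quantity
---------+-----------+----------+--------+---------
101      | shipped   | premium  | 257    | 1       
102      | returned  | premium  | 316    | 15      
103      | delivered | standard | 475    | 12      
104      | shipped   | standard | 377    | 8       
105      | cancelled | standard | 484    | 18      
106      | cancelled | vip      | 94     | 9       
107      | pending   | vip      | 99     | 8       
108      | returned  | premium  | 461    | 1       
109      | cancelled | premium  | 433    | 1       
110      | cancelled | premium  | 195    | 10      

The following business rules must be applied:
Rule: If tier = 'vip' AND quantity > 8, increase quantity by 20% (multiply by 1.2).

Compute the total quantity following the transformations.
84.8

Step 1: Find records where tier = 'vip' AND quantity > 8
Step 2: 1 records match, summing to 9
Step 3: After multiplier: 9 × 1.2 = 10.8
Step 4: Unaffected records sum: 74
Step 5: Final sum = 10.8 + 74 = 84.8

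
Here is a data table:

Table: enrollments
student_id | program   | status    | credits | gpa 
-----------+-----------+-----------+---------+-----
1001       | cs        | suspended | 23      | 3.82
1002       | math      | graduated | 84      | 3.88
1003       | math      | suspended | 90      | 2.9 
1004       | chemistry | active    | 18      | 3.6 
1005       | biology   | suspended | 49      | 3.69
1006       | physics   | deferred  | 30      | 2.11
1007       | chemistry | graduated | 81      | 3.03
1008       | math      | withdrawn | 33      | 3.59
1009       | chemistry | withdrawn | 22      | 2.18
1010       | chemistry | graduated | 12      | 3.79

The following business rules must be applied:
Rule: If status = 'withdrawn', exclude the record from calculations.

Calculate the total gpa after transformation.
26.82

Step 1: Identify records where status = 'withdrawn'
Step 2: The excluded records sum to 5.77
Step 3: Original total gpa = 32.59
Step 4: Remaining total = 32.59 - 5.77 = 26.82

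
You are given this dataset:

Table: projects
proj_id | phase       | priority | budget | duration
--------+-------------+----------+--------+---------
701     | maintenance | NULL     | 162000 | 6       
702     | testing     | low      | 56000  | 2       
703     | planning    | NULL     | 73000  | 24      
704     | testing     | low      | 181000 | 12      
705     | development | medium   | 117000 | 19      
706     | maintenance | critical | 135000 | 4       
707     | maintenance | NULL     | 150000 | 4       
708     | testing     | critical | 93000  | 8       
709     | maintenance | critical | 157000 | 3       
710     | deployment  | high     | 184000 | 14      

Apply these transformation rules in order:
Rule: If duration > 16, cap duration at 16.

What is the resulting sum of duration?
85

Step 1: 2 records have duration > 16
Step 2: These records originally summed to 43
Step 3: After capping: 2 × 16 = 32
Step 4: Unaffected records sum: 53
Step 5: Final sum = 32 + 53 = 85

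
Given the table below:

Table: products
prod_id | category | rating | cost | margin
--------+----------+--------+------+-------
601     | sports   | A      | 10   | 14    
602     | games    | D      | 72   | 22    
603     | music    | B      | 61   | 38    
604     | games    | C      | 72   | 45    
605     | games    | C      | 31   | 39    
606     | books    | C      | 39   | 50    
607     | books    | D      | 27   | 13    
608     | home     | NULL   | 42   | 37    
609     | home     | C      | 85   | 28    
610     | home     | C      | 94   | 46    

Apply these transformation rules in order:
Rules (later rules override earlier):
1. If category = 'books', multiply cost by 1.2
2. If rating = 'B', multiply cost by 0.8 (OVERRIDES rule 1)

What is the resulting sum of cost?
534.0

Step 1: Rule 2 takes priority for records with rating = 'B'
  - 1 records: 61 × 0.8 = 48.8
Step 2: Rule 1 applies to remaining records with category = 'books'
  - 2 records: 66 × 1.2 = 79.2
Step 3: Other records unchanged: 406
Step 4: Final sum = 48.8 + 79.2 + 406 = 534.0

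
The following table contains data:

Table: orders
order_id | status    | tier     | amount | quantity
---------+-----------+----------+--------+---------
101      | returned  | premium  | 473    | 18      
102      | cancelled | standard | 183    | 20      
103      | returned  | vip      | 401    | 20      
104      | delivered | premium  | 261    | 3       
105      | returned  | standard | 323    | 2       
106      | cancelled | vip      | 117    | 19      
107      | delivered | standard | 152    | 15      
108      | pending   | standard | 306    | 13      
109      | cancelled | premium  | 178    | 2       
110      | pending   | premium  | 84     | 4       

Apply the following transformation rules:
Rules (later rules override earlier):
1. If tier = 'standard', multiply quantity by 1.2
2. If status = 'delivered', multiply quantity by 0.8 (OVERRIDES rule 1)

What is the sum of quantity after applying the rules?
119.4

Step 1: Rule 2 takes priority for records with status = 'delivered'
  - 2 records: 18 × 0.8 = 14.4
Step 2: Rule 1 applies to remaining records with tier = 'standard'
  - 3 records: 35 × 1.2 = 42.0
Step 3: Other records unchanged: 63
Step 4: Final sum = 14.4 + 42.0 + 63 = 119.4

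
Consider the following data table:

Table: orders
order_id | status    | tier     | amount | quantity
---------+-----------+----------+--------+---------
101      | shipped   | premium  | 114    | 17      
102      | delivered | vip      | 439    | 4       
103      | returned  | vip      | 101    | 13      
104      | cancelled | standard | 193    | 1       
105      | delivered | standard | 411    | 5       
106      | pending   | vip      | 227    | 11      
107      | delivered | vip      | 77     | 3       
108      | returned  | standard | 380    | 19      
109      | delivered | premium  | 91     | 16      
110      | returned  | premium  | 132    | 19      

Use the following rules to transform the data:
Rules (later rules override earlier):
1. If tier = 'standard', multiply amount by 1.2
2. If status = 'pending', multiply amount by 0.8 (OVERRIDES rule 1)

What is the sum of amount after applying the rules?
2316.4

Step 1: Rule 2 takes priority for records with status = 'pending'
  - 1 records: 227 × 0.8 = 181.6
Step 2: Rule 1 applies to remaining records with tier = 'standard'
  - 3 records: 984 × 1.2 = 1180.8
Step 3: Other records unchanged: 954
Step 4: Final sum = 181.6 + 1180.8 + 954 = 2316.4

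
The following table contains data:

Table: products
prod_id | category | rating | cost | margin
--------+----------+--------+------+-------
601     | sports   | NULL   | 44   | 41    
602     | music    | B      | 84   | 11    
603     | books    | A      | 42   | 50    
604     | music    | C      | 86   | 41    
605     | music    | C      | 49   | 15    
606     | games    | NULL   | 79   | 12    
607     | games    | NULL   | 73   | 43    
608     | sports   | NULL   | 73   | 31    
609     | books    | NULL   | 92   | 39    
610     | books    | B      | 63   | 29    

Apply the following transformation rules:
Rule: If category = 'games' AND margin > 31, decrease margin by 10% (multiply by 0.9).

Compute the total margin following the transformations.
307.7

Step 1: Find records where category = 'games' AND margin > 31
Step 2: 1 records match, summing to 43
Step 3: After multiplier: 43 × 0.9 = 38.7
Step 4: Unaffected records sum: 269
Step 5: Final sum = 38.7 + 269 = 307.7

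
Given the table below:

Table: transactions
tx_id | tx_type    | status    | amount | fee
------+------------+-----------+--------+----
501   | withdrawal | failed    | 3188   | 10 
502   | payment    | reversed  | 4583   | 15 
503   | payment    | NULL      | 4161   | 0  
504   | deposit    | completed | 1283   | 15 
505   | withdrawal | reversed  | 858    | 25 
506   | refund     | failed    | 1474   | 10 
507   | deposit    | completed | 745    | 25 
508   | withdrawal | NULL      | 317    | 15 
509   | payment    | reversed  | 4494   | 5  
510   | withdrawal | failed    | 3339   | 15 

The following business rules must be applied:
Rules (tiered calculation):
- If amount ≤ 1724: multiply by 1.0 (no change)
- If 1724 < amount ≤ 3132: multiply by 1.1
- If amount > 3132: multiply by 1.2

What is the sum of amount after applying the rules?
28395.0

Step 1: Tier 1 (amount ≤ 1724): 5 records, sum = 4677 × 1.0 = 4677.0
Step 2: Tier 2 (1724 < amount ≤ 3132): 0 records, sum = 0 × 1.1 = 0.0
Step 3: Tier 3 (amount > 3132): 5 records, sum = 19765 × 1.2 = 23718.0
Step 4: Final sum = 4677.0 + 0.0 + 23718.0 = 28395.0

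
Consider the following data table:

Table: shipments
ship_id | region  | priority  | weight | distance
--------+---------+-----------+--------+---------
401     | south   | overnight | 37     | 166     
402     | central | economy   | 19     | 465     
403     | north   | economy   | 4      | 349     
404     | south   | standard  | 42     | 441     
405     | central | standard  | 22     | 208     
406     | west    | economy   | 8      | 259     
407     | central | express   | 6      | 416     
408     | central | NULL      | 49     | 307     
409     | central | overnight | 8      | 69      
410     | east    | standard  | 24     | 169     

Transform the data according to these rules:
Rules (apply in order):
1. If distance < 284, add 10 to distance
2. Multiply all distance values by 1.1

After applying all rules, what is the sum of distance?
3188.9

Step 1: Apply Rule 1 - Add 10 to records with distance < 284
  - 5 records affected: 871 + (5 × 10) = 921
  - Unaffected records: 1978
  - Sum after Rule 1: 2899
Step 2: Apply Rule 2 - Multiply all by 1.1
  - 2899 × 1.1 = 3188.9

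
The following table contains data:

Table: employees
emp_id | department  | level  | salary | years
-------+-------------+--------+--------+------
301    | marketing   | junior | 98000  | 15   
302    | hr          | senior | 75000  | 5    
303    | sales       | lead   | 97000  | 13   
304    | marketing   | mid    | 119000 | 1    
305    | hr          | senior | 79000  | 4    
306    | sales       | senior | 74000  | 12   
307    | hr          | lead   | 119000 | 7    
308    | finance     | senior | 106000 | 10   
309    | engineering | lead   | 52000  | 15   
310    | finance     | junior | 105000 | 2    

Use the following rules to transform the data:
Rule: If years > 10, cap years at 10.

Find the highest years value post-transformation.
10

Step 1: Original maximum years = 15
Step 2: Apply cap at 10
Step 3: 4 records had years > 10 and were capped
Step 4: Maximum after transformation = 10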